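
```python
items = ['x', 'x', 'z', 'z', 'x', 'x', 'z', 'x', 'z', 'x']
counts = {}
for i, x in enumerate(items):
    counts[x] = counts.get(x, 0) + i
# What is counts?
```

Initial: counts = {}, items = ['x', 'x', 'z', 'z', 'x', 'x', 'z', 'x', 'z', 'x']
i=0, x='x': counts = {'x': 0}
i=1, x='x': counts = {'x': 1}
i=2, x='z': counts = {'x': 1, 'z': 2}
i=3, x='z': counts = {'x': 1, 'z': 5}
i=4, x='x': counts = {'x': 5, 'z': 5}
i=5, x='x': counts = {'x': 10, 'z': 5}
i=6, x='z': counts = {'x': 10, 'z': 11}
i=7, x='x': counts = {'x': 17, 'z': 11}
i=8, x='z': counts = {'x': 17, 'z': 19}
i=9, x='x': counts = {'x': 26, 'z': 19}

{'x': 26, 'z': 19}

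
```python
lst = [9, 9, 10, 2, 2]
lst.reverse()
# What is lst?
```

[2, 2, 10, 9, 9]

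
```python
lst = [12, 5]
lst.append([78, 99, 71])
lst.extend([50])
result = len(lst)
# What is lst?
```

After line 1: lst = [12, 5]
After line 2 (append adds [78, 99, 71] as single element): lst = [12, 5, [78, 99, 71]]
After line 3 (extend unpacks [50], adds 50): lst = [12, 5, [78, 99, 71], 50]
After line 4: result = len(lst) = 4

[12, 5, [78, 99, 71], 50]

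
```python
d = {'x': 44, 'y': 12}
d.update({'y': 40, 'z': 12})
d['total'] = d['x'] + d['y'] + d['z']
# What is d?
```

After line 1: d = {'x': 44, 'y': 12}
After line 2 (y overwritten, z added): d = {'x': 44, 'y': 40, 'z': 12}
After line 3 (total = 44 + 40 + 12 = 96): d = {'x': 44, 'y': 40, 'z': 12, 'total': 96}

{'x': 44, 'y': 40, 'z': 12, 'total': 96}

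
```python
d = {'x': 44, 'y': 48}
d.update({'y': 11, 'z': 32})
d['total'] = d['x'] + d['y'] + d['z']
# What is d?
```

After line 1: d = {'x': 44, 'y': 48}
After line 2 (y overwritten, z added): d = {'x': 44, 'y': 11, 'z': 32}
After line 3 (total = 44 + 11 + 32 = 87): d = {'x': 44, 'y': 11, 'z': 32, 'total': 87}

{'x': 44, 'y': 11, 'z': 32, 'total': 87}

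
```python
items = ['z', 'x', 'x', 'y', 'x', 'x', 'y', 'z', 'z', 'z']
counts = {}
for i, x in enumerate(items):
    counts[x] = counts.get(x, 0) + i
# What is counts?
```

Initial: counts = {}, items = ['z', 'x', 'x', 'y', 'x', 'x', 'y', 'z', 'z', 'z']
i=0, x='z': counts = {'z': 0}
i=1, x='x': counts = {'z': 0, 'x': 1}
i=2, x='x': counts = {'z': 0, 'x': 3}
i=3, x='y': counts = {'z': 0, 'x': 3, 'y': 3}
i=4, x='x': counts = {'z': 0, 'x': 7, 'y': 3}
i=5, x='x': counts = {'z': 0, 'x': 12, 'y': 3}
i=6, x='y': counts = {'z': 0, 'x': 12, 'y': 9}
i=7, x='z': counts = {'z': 7, 'x': 12, 'y': 9}
i=8, x='z': counts = {'z': 15, 'x': 12, 'y': 9}
i=9, x='z': counts = {'z': 24, 'x': 12, 'y': 9}

{'z': 24, 'x': 12, 'y': 9}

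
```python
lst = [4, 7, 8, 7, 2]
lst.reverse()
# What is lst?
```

[2, 7, 8, 7, 4]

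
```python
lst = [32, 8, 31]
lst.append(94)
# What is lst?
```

[32, 8, 31, 94]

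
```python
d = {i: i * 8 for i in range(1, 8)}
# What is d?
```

{1: 8, 2: 16, 3: 24, 4: 32, 5: 40, 6: 48, 7: 56}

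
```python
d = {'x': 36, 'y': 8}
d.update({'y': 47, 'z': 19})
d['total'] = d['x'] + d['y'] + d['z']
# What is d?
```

After line 1: d = {'x': 36, 'y': 8}
After line 2 (y overwritten, z added): d = {'x': 36, 'y': 47, 'z': 19}
After line 3 (total = 36 + 47 + 19 = 102): d = {'x': 36, 'y': 47, 'z': 19, 'total': 102}

{'x': 36, 'y': 47, 'z': 19, 'total': 102}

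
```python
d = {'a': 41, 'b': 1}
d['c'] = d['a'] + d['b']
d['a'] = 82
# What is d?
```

After line 1: d = {'a': 41, 'b': 1}
After line 2 (d['c'] = 41 + 1): d = {'a': 41, 'b': 1, 'c': 42}
After line 3: d = {'a': 82, 'b': 1, 'c': 42}

{'a': 82, 'b': 1, 'c': 42}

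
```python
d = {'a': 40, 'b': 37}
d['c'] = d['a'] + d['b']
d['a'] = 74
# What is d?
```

After line 1: d = {'a': 40, 'b': 37}
After line 2 (d['c'] = 40 + 37): d = {'a': 40, 'b': 37, 'c': 77}
After line 3: d = {'a': 74, 'b': 37, 'c': 77}

{'a': 74, 'b': 37, 'c': 77}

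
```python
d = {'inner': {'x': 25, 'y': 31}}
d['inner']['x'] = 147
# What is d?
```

After line 1: d = {'inner': {'x': 25, 'y': 31}}
After line 2 (inner x overwritten): d = {'inner': {'x': 147, 'y': 31}}

{'inner': {'x': 147, 'y': 31}}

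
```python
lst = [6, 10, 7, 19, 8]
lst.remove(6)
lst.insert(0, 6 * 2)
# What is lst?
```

After line 1: lst = [6, 10, 7, 19, 8]
After line 2 (remove first 6): lst = [10, 7, 19, 8]
After line 3 (insert 12 at index 0): lst = [12, 10, 7, 19, 8]

[12, 10, 7, 19, 8]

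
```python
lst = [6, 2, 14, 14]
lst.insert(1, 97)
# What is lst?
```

[6, 97, 2, 14, 14]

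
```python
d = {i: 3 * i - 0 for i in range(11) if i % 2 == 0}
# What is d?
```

{0: 0, 2: 6, 4: 12, 6: 18, 8: 24, 10: 30}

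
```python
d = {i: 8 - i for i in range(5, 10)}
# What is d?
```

{5: 3, 6: 2, 7: 1, 8: 0, 9: -1}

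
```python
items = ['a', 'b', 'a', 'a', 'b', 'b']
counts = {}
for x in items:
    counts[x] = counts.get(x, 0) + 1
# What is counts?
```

Initial: counts = {}, items = ['a', 'b', 'a', 'a', 'b', 'b']
See 'a': counts = {'a': 1}
See 'b': counts = {'a': 1, 'b': 1}
See 'a': counts = {'a': 2, 'b': 1}
See 'a': counts = {'a': 3, 'b': 1}
See 'b': counts = {'a': 3, 'b': 2}
See 'b': counts = {'a': 3, 'b': 3}

{'a': 3, 'b': 3}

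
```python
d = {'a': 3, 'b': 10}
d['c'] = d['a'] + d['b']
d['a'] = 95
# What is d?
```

After line 1: d = {'a': 3, 'b': 10}
After line 2 (d['c'] = 3 + 10): d = {'a': 3, 'b': 10, 'c': 13}
After line 3: d = {'a': 95, 'b': 10, 'c': 13}

{'a': 95, 'b': 10, 'c': 13}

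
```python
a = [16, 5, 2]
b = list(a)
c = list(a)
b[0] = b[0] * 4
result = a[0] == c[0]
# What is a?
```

After line 1: a = [16, 5, 2]
After line 2 (b = list(a), copy): a = [16, 5, 2], b = [16, 5, 2]
After line 3 (c = list(a) is a copy, new object): c = [16, 5, 2]
After line 4 (b[0] = 16 * 4 = 64; only b mutates (copy)): a = [16, 5, 2], b = [64, 5, 2], c = [16, 5, 2]
After line 5 (a[0] = 16, c[0] = 16; result = True)

[16, 5, 2]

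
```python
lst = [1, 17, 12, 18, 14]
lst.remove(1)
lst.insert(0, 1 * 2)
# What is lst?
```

After line 1: lst = [1, 17, 12, 18, 14]
After line 2 (remove first 1): lst = [17, 12, 18, 14]
After line 3 (insert 2 at index 0): lst = [2, 17, 12, 18, 14]

[2, 17, 12, 18, 14]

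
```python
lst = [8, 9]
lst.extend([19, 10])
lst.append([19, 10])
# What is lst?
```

After line 1: lst = [8, 9]
After line 2 (extend unpacks [19, 10]): lst = [8, 9, 19, 10]
After line 3 (append adds [19, 10] as single element): lst = [8, 9, 19, 10, [19, 10]]

[8, 9, 19, 10, [19, 10]]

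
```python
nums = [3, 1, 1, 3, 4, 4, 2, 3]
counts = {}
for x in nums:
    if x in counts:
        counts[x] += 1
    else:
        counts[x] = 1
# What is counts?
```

Initial: counts = {}, nums = [3, 1, 1, 3, 4, 4, 2, 3]
See 3: counts = {3: 1}
See 1: counts = {3: 1, 1: 1}
See 1: counts = {3: 1, 1: 2}
See 3: counts = {3: 2, 1: 2}
See 4: counts = {3: 2, 1: 2, 4: 1}
See 4: counts = {3: 2, 1: 2, 4: 2}
See 2: counts = {3: 2, 1: 2, 4: 2, 2: 1}
See 3: counts = {3: 3, 1: 2, 4: 2, 2: 1}

{3: 3, 1: 2, 4: 2, 2: 1}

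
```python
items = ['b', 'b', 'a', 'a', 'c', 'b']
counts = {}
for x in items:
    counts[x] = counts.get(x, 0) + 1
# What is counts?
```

Initial: counts = {}, items = ['b', 'b', 'a', 'a', 'c', 'b']
See 'b': counts = {'b': 1}
See 'b': counts = {'b': 2}
See 'a': counts = {'b': 2, 'a': 1}
See 'a': counts = {'b': 2, 'a': 2}
See 'c': counts = {'b': 2, 'a': 2, 'c': 1}
See 'b': counts = {'b': 3, 'a': 2, 'c': 1}

{'b': 3, 'a': 2, 'c': 1}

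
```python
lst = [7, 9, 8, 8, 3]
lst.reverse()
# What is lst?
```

[3, 8, 8, 9, 7]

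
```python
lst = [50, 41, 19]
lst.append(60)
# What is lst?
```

[50, 41, 19, 60]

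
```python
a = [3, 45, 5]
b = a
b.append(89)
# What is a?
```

After line 1: a = [3, 45, 5]
After line 2 (b = a is an alias, same object): a = [3, 45, 5], b = [3, 45, 5]
After line 3 (b.append mutates the shared list): a = [3, 45, 5, 89], b = [3, 45, 5, 89]

[3, 45, 5, 89]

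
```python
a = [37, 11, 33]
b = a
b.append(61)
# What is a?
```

After line 1: a = [37, 11, 33]
After line 2 (b = a is an alias, same object): a = [37, 11, 33], b = [37, 11, 33]
After line 3 (b.append mutates the shared list): a = [37, 11, 33, 61], b = [37, 11, 33, 61]

[37, 11, 33, 61]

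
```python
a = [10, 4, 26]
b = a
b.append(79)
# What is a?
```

After line 1: a = [10, 4, 26]
After line 2 (b = a is an alias, same object): a = [10, 4, 26], b = [10, 4, 26]
After line 3 (b.append mutates the shared list): a = [10, 4, 26, 79], b = [10, 4, 26, 79]

[10, 4, 26, 79]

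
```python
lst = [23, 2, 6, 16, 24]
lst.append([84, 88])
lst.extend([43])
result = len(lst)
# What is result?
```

After line 1: lst = [23, 2, 6, 16, 24]
After line 2 (append adds [84, 88] as single element): lst = [23, 2, 6, 16, 24, [84, 88]]
After line 3 (extend unpacks [43], adds 43): lst = [23, 2, 6, 16, 24, [84, 88], 43]
After line 4: result = len(lst) = 7

7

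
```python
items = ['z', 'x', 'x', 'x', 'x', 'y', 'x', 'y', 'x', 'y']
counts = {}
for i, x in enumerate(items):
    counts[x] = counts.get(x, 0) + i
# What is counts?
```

Initial: counts = {}, items = ['z', 'x', 'x', 'x', 'x', 'y', 'x', 'y', 'x', 'y']
i=0, x='z': counts = {'z': 0}
i=1, x='x': counts = {'z': 0, 'x': 1}
i=2, x='x': counts = {'z': 0, 'x': 3}
i=3, x='x': counts = {'z': 0, 'x': 6}
i=4, x='x': counts = {'z': 0, 'x': 10}
i=5, x='y': counts = {'z': 0, 'x': 10, 'y': 5}
i=6, x='x': counts = {'z': 0, 'x': 16, 'y': 5}
i=7, x='y': counts = {'z': 0, 'x': 16, 'y': 12}
i=8, x='x': counts = {'z': 0, 'x': 24, 'y': 12}
i=9, x='y': counts = {'z': 0, 'x': 24, 'y': 21}

{'z': 0, 'x': 24, 'y': 21}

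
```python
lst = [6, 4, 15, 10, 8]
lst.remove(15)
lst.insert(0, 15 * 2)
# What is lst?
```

After line 1: lst = [6, 4, 15, 10, 8]
After line 2 (remove first 15): lst = [6, 4, 10, 8]
After line 3 (insert 30 at index 0): lst = [30, 6, 4, 10, 8]

[30, 6, 4, 10, 8]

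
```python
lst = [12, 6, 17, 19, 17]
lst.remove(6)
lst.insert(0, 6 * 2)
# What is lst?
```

After line 1: lst = [12, 6, 17, 19, 17]
After line 2 (remove first 6): lst = [12, 17, 19, 17]
After line 3 (insert 12 at index 0): lst = [12, 12, 17, 19, 17]

[12, 12, 17, 19, 17]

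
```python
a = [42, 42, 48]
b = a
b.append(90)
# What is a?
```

After line 1: a = [42, 42, 48]
After line 2 (b = a is an alias, same object): a = [42, 42, 48], b = [42, 42, 48]
After line 3 (b.append mutates the shared list): a = [42, 42, 48, 90], b = [42, 42, 48, 90]

[42, 42, 48, 90]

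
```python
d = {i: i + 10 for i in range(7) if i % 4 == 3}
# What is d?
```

{3: 13}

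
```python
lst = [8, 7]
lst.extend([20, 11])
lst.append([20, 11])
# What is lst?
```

After line 1: lst = [8, 7]
After line 2 (extend unpacks [20, 11]): lst = [8, 7, 20, 11]
After line 3 (append adds [20, 11] as single element): lst = [8, 7, 20, 11, [20, 11]]

[8, 7, 20, 11, [20, 11]]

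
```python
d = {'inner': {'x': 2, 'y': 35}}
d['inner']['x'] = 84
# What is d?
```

After line 1: d = {'inner': {'x': 2, 'y': 35}}
After line 2 (inner x overwritten): d = {'inner': {'x': 84, 'y': 35}}

{'inner': {'x': 84, 'y': 35}}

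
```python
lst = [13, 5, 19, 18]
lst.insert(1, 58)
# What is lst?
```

[13, 58, 5, 19, 18]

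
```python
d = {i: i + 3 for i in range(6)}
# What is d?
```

{0: 3, 1: 4, 2: 5, 3: 6, 4: 7, 5: 8}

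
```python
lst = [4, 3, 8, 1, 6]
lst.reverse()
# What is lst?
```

[6, 1, 8, 3, 4]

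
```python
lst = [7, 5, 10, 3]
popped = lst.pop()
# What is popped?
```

3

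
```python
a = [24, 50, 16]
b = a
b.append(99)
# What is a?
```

After line 1: a = [24, 50, 16]
After line 2 (b = a is an alias, same object): a = [24, 50, 16], b = [24, 50, 16]
After line 3 (b.append mutates the shared list): a = [24, 50, 16, 99], b = [24, 50, 16, 99]

[24, 50, 16, 99]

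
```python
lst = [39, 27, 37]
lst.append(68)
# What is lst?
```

[39, 27, 37, 68]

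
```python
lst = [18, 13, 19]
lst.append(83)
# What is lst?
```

[18, 13, 19, 83]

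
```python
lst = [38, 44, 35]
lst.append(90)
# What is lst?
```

[38, 44, 35, 90]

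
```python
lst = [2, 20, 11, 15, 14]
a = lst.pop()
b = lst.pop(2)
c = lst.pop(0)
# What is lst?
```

After line 1: lst = [2, 20, 11, 15, 14]
After line 2 (pop() -> a = 14): lst = [2, 20, 11, 15]
After line 3 (pop(2) -> b = 11): lst = [2, 20, 15]
After line 4 (pop(0) -> c = 2): lst = [20, 15]

[20, 15]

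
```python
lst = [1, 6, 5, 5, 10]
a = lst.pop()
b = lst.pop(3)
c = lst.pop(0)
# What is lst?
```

After line 1: lst = [1, 6, 5, 5, 10]
After line 2 (pop() -> a = 10): lst = [1, 6, 5, 5]
After line 3 (pop(3) -> b = 5): lst = [1, 6, 5]
After line 4 (pop(0) -> c = 1): lst = [6, 5]

[6, 5]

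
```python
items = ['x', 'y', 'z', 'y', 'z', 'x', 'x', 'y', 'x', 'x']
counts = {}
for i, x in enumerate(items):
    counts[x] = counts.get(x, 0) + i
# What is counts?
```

Initial: counts = {}, items = ['x', 'y', 'z', 'y', 'z', 'x', 'x', 'y', 'x', 'x']
i=0, x='x': counts = {'x': 0}
i=1, x='y': counts = {'x': 0, 'y': 1}
i=2, x='z': counts = {'x': 0, 'y': 1, 'z': 2}
i=3, x='y': counts = {'x': 0, 'y': 4, 'z': 2}
i=4, x='z': counts = {'x': 0, 'y': 4, 'z': 6}
i=5, x='x': counts = {'x': 5, 'y': 4, 'z': 6}
i=6, x='x': counts = {'x': 11, 'y': 4, 'z': 6}
i=7, x='y': counts = {'x': 11, 'y': 11, 'z': 6}
i=8, x='x': counts = {'x': 19, 'y': 11, 'z': 6}
i=9, x='x': counts = {'x': 28, 'y': 11, 'z': 6}

{'x': 28, 'y': 11, 'z': 6}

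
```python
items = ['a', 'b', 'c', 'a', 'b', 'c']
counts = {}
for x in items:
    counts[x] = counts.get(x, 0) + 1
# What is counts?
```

Initial: counts = {}, items = ['a', 'b', 'c', 'a', 'b', 'c']
See 'a': counts = {'a': 1}
See 'b': counts = {'a': 1, 'b': 1}
See 'c': counts = {'a': 1, 'b': 1, 'c': 1}
See 'a': counts = {'a': 2, 'b': 1, 'c': 1}
See 'b': counts = {'a': 2, 'b': 2, 'c': 1}
See 'c': counts = {'a': 2, 'b': 2, 'c': 2}

{'a': 2, 'b': 2, 'c': 2}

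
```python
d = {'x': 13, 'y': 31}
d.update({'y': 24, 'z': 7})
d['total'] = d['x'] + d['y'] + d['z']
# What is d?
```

After line 1: d = {'x': 13, 'y': 31}
After line 2 (y overwritten, z added): d = {'x': 13, 'y': 24, 'z': 7}
After line 3 (total = 13 + 24 + 7 = 44): d = {'x': 13, 'y': 24, 'z': 7, 'total': 44}

{'x': 13, 'y': 24, 'z': 7, 'total': 44}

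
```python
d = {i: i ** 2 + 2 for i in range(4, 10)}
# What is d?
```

{4: 18, 5: 27, 6: 38, 7: 51, 8: 66, 9: 83}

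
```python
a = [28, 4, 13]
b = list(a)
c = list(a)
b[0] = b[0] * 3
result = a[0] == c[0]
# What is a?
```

After line 1: a = [28, 4, 13]
After line 2 (b = list(a), copy): a = [28, 4, 13], b = [28, 4, 13]
After line 3 (c = list(a) is a copy, new object): c = [28, 4, 13]
After line 4 (b[0] = 28 * 3 = 84; only b mutates (copy)): a = [28, 4, 13], b = [84, 4, 13], c = [28, 4, 13]
After line 5 (a[0] = 28, c[0] = 28; result = True)

[28, 4, 13]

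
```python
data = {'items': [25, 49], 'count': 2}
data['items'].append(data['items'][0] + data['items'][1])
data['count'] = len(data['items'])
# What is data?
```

After line 1: data = {'items': [25, 49], 'count': 2}
After line 2 (append 25 + 49 = 74): data = {'items': [25, 49, 74], 'count': 2}
After line 3 (count = len(items) = 3): data = {'items': [25, 49, 74], 'count': 3}

{'items': [25, 49, 74], 'count': 3}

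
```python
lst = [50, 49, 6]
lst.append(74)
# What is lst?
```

[50, 49, 6, 74]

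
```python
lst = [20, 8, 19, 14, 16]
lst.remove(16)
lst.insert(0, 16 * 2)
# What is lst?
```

After line 1: lst = [20, 8, 19, 14, 16]
After line 2 (remove first 16): lst = [20, 8, 19, 14]
After line 3 (insert 32 at index 0): lst = [32, 20, 8, 19, 14]

[32, 20, 8, 19, 14]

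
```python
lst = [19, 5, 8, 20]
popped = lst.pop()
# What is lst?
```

[19, 5, 8]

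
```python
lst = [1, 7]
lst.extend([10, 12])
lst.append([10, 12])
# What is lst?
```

After line 1: lst = [1, 7]
After line 2 (extend unpacks [10, 12]): lst = [1, 7, 10, 12]
After line 3 (append adds [10, 12] as single element): lst = [1, 7, 10, 12, [10, 12]]

[1, 7, 10, 12, [10, 12]]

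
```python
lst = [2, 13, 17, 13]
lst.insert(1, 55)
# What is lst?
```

[2, 55, 13, 17, 13]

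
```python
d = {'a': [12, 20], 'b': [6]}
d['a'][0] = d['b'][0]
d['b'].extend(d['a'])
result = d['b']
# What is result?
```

After line 1: d = {'a': [12, 20], 'b': [6]}
After line 2 (a[0] = b[0] = 6): d = {'a': [6, 20], 'b': [6]}
After line 3 (b.extend(a) appends [6, 20]): d = {'a': [6, 20], 'b': [6, 6, 20]}
After line 4: result = d['b'] = [6, 6, 20]

[6, 6, 20]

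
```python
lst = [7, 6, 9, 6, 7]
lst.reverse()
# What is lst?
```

[7, 6, 9, 6, 7]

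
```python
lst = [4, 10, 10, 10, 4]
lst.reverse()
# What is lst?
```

[4, 10, 10, 10, 4]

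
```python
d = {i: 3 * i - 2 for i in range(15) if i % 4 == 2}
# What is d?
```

{2: 4, 6: 16, 10: 28, 14: 40}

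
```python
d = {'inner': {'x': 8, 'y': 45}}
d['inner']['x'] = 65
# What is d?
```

After line 1: d = {'inner': {'x': 8, 'y': 45}}
After line 2 (inner x overwritten): d = {'inner': {'x': 65, 'y': 45}}

{'inner': {'x': 65, 'y': 45}}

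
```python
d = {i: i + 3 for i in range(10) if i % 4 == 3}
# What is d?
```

{3: 6, 7: 10}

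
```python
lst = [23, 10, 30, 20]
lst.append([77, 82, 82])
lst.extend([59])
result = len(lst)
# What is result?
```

After line 1: lst = [23, 10, 30, 20]
After line 2 (append adds [77, 82, 82] as single element): lst = [23, 10, 30, 20, [77, 82, 82]]
After line 3 (extend unpacks [59], adds 59): lst = [23, 10, 30, 20, [77, 82, 82], 59]
After line 4: result = len(lst) = 6

6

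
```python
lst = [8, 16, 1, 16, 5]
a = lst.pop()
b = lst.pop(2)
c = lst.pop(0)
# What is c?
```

After line 1: lst = [8, 16, 1, 16, 5]
After line 2 (pop() -> a = 5): lst = [8, 16, 1, 16]
After line 3 (pop(2) -> b = 1): lst = [8, 16, 16]
After line 4 (pop(0) -> c = 8): lst = [16, 16]

8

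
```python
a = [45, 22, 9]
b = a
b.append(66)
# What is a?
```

After line 1: a = [45, 22, 9]
After line 2 (b = a is an alias, same object): a = [45, 22, 9], b = [45, 22, 9]
After line 3 (b.append mutates the shared list): a = [45, 22, 9, 66], b = [45, 22, 9, 66]

[45, 22, 9, 66]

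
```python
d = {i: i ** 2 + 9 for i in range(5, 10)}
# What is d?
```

{5: 34, 6: 45, 7: 58, 8: 73, 9: 90}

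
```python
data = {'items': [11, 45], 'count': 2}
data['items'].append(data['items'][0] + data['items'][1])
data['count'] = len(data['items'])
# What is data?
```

After line 1: data = {'items': [11, 45], 'count': 2}
After line 2 (append 11 + 45 = 56): data = {'items': [11, 45, 56], 'count': 2}
After line 3 (count = len(items) = 3): data = {'items': [11, 45, 56], 'count': 3}

{'items': [11, 45, 56], 'count': 3}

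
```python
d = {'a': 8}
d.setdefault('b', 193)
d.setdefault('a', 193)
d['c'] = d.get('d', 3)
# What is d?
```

After line 1: d = {'a': 8}
After line 2 (setdefault adds 'b'=193): d = {'a': 8, 'b': 193}
After line 3 (setdefault 'a' no-op, already exists): d = {'a': 8, 'b': 193}
After line 4 (get('d', 3) returns default since 'd' not in d): d = {'a': 8, 'b': 193, 'c': 3}

{'a': 8, 'b': 193, 'c': 3}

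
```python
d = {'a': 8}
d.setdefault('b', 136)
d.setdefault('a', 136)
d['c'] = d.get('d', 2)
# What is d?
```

After line 1: d = {'a': 8}
After line 2 (setdefault adds 'b'=136): d = {'a': 8, 'b': 136}
After line 3 (setdefault 'a' no-op, already exists): d = {'a': 8, 'b': 136}
After line 4 (get('d', 2) returns default since 'd' not in d): d = {'a': 8, 'b': 136, 'c': 2}

{'a': 8, 'b': 136, 'c': 2}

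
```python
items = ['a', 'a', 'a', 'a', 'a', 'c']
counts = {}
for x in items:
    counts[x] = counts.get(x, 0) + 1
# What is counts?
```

Initial: counts = {}, items = ['a', 'a', 'a', 'a', 'a', 'c']
See 'a': counts = {'a': 1}
See 'a': counts = {'a': 2}
See 'a': counts = {'a': 3}
See 'a': counts = {'a': 4}
See 'a': counts = {'a': 5}
See 'c': counts = {'a': 5, 'c': 1}

{'a': 5, 'c': 1}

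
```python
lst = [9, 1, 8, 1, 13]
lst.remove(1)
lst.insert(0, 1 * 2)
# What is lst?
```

After line 1: lst = [9, 1, 8, 1, 13]
After line 2 (remove first 1): lst = [9, 8, 1, 13]
After line 3 (insert 2 at index 0): lst = [2, 9, 8, 1, 13]

[2, 9, 8, 1, 13]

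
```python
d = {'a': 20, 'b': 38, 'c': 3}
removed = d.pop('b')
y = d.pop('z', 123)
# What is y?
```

After line 1: d = {'a': 20, 'b': 38, 'c': 3}
After line 2 (pop 'b' returns 38): d = {'a': 20, 'c': 3}, removed = 38
After line 3 (pop 'z' missing, returns default 123): d = {'a': 20, 'c': 3}, y = 123

123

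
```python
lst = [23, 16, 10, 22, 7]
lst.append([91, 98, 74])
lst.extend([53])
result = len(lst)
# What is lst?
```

After line 1: lst = [23, 16, 10, 22, 7]
After line 2 (append adds [91, 98, 74] as single element): lst = [23, 16, 10, 22, 7, [91, 98, 74]]
After line 3 (extend unpacks [53], adds 53): lst = [23, 16, 10, 22, 7, [91, 98, 74], 53]
After line 4: result = len(lst) = 7

[23, 16, 10, 22, 7, [91, 98, 74], 53]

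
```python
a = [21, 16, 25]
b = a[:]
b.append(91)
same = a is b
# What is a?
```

After line 1: a = [21, 16, 25]
After line 2 (b = a[:] is a shallow copy, new object): a = [21, 16, 25], b = [21, 16, 25]
After line 3 (append only mutates b): a = [21, 16, 25], b = [21, 16, 25, 91]
After line 4 (same = a is b; different objects -> False): same = False

[21, 16, 25]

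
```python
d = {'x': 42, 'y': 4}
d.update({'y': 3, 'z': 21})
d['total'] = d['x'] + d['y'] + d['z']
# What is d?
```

After line 1: d = {'x': 42, 'y': 4}
After line 2 (y overwritten, z added): d = {'x': 42, 'y': 3, 'z': 21}
After line 3 (total = 42 + 3 + 21 = 66): d = {'x': 42, 'y': 3, 'z': 21, 'total': 66}

{'x': 42, 'y': 3, 'z': 21, 'total': 66}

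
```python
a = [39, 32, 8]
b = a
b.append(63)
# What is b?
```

After line 1: a = [39, 32, 8]
After line 2 (b = a is an alias, same object): a = [39, 32, 8], b = [39, 32, 8]
After line 3 (b.append mutates the shared list): a = [39, 32, 8, 63], b = [39, 32, 8, 63]

[39, 32, 8, 63]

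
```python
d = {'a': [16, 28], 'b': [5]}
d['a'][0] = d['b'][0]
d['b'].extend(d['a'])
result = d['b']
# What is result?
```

After line 1: d = {'a': [16, 28], 'b': [5]}
After line 2 (a[0] = b[0] = 5): d = {'a': [5, 28], 'b': [5]}
After line 3 (b.extend(a) appends [5, 28]): d = {'a': [5, 28], 'b': [5, 5, 28]}
After line 4: result = d['b'] = [5, 5, 28]

[5, 5, 28]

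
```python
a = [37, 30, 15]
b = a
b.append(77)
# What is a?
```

After line 1: a = [37, 30, 15]
After line 2 (b = a is an alias, same object): a = [37, 30, 15], b = [37, 30, 15]
After line 3 (b.append mutates the shared list): a = [37, 30, 15, 77], b = [37, 30, 15, 77]

[37, 30, 15, 77]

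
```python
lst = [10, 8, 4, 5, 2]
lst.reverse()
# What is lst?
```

[2, 5, 4, 8, 10]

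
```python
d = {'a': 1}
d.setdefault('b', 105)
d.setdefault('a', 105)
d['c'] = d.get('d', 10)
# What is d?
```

After line 1: d = {'a': 1}
After line 2 (setdefault adds 'b'=105): d = {'a': 1, 'b': 105}
After line 3 (setdefault 'a' no-op, already exists): d = {'a': 1, 'b': 105}
After line 4 (get('d', 10) returns default since 'd' not in d): d = {'a': 1, 'b': 105, 'c': 10}

{'a': 1, 'b': 105, 'c': 10}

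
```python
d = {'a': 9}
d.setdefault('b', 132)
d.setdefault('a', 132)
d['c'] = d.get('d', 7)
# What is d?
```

After line 1: d = {'a': 9}
After line 2 (setdefault adds 'b'=132): d = {'a': 9, 'b': 132}
After line 3 (setdefault 'a' no-op, already exists): d = {'a': 9, 'b': 132}
After line 4 (get('d', 7) returns default since 'd' not in d): d = {'a': 9, 'b': 132, 'c': 7}

{'a': 9, 'b': 132, 'c': 7}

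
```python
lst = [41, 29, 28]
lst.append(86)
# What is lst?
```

[41, 29, 28, 86]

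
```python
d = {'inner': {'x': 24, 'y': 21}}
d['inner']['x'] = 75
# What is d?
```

After line 1: d = {'inner': {'x': 24, 'y': 21}}
After line 2 (inner x overwritten): d = {'inner': {'x': 75, 'y': 21}}

{'inner': {'x': 75, 'y': 21}}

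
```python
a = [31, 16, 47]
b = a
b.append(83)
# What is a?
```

After line 1: a = [31, 16, 47]
After line 2 (b = a is an alias, same object): a = [31, 16, 47], b = [31, 16, 47]
After line 3 (b.append mutates the shared list): a = [31, 16, 47, 83], b = [31, 16, 47, 83]

[31, 16, 47, 83]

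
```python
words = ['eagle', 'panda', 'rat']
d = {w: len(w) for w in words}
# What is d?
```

{'eagle': 5, 'panda': 5, 'rat': 3}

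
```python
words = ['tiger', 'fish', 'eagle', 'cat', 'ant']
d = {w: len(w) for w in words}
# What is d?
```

{'tiger': 5, 'fish': 4, 'eagle': 5, 'cat': 3, 'ant': 3}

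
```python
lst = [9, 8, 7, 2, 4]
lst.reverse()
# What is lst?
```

[4, 2, 7, 8, 9]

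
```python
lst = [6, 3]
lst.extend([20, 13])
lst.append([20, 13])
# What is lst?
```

After line 1: lst = [6, 3]
After line 2 (extend unpacks [20, 13]): lst = [6, 3, 20, 13]
After line 3 (append adds [20, 13] as single element): lst = [6, 3, 20, 13, [20, 13]]

[6, 3, 20, 13, [20, 13]]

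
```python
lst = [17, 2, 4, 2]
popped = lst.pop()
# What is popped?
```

2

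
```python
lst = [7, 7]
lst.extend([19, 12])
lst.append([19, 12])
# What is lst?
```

After line 1: lst = [7, 7]
After line 2 (extend unpacks [19, 12]): lst = [7, 7, 19, 12]
After line 3 (append adds [19, 12] as single element): lst = [7, 7, 19, 12, [19, 12]]

[7, 7, 19, 12, [19, 12]]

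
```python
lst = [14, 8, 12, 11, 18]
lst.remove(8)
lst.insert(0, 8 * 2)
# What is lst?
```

After line 1: lst = [14, 8, 12, 11, 18]
After line 2 (remove first 8): lst = [14, 12, 11, 18]
After line 3 (insert 16 at index 0): lst = [16, 14, 12, 11, 18]

[16, 14, 12, 11, 18]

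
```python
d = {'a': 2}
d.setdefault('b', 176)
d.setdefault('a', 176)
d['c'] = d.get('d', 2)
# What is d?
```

After line 1: d = {'a': 2}
After line 2 (setdefault adds 'b'=176): d = {'a': 2, 'b': 176}
After line 3 (setdefault 'a' no-op, already exists): d = {'a': 2, 'b': 176}
After line 4 (get('d', 2) returns default since 'd' not in d): d = {'a': 2, 'b': 176, 'c': 2}

{'a': 2, 'b': 176, 'c': 2}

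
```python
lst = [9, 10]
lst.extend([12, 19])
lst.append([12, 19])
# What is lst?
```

After line 1: lst = [9, 10]
After line 2 (extend unpacks [12, 19]): lst = [9, 10, 12, 19]
After line 3 (append adds [12, 19] as single element): lst = [9, 10, 12, 19, [12, 19]]

[9, 10, 12, 19, [12, 19]]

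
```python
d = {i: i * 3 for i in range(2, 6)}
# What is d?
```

{2: 6, 3: 9, 4: 12, 5: 15}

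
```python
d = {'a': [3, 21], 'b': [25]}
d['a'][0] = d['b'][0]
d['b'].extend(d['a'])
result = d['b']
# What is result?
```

After line 1: d = {'a': [3, 21], 'b': [25]}
After line 2 (a[0] = b[0] = 25): d = {'a': [25, 21], 'b': [25]}
After line 3 (b.extend(a) appends [25, 21]): d = {'a': [25, 21], 'b': [25, 25, 21]}
After line 4: result = d['b'] = [25, 25, 21]

[25, 25, 21]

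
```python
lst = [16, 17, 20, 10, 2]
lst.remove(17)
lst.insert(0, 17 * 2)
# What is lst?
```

After line 1: lst = [16, 17, 20, 10, 2]
After line 2 (remove first 17): lst = [16, 20, 10, 2]
After line 3 (insert 34 at index 0): lst = [34, 16, 20, 10, 2]

[34, 16, 20, 10, 2]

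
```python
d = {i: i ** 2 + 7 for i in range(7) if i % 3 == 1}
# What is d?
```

{1: 8, 4: 23}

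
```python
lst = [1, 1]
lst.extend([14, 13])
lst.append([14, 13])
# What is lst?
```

After line 1: lst = [1, 1]
After line 2 (extend unpacks [14, 13]): lst = [1, 1, 14, 13]
After line 3 (append adds [14, 13] as single element): lst = [1, 1, 14, 13, [14, 13]]

[1, 1, 14, 13, [14, 13]]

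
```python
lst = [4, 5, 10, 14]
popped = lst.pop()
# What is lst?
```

[4, 5, 10]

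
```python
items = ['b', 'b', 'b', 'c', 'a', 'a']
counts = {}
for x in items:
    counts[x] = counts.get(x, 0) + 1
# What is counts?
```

Initial: counts = {}, items = ['b', 'b', 'b', 'c', 'a', 'a']
See 'b': counts = {'b': 1}
See 'b': counts = {'b': 2}
See 'b': counts = {'b': 3}
See 'c': counts = {'b': 3, 'c': 1}
See 'a': counts = {'b': 3, 'c': 1, 'a': 1}
See 'a': counts = {'b': 3, 'c': 1, 'a': 2}

{'b': 3, 'c': 1, 'a': 2}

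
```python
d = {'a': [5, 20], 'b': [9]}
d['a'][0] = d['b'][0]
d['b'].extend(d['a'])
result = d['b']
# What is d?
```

After line 1: d = {'a': [5, 20], 'b': [9]}
After line 2 (a[0] = b[0] = 9): d = {'a': [9, 20], 'b': [9]}
After line 3 (b.extend(a) appends [9, 20]): d = {'a': [9, 20], 'b': [9, 9, 20]}
After line 4: result = d['b'] = [9, 9, 20]

{'a': [9, 20], 'b': [9, 9, 20]}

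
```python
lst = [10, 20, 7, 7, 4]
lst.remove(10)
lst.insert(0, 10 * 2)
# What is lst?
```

After line 1: lst = [10, 20, 7, 7, 4]
After line 2 (remove first 10): lst = [20, 7, 7, 4]
After line 3 (insert 20 at index 0): lst = [20, 20, 7, 7, 4]

[20, 20, 7, 7, 4]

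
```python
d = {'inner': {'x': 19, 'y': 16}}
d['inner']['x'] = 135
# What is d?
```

After line 1: d = {'inner': {'x': 19, 'y': 16}}
After line 2 (inner x overwritten): d = {'inner': {'x': 135, 'y': 16}}

{'inner': {'x': 135, 'y': 16}}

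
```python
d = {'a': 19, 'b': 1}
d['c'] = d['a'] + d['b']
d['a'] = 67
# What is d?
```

After line 1: d = {'a': 19, 'b': 1}
After line 2 (d['c'] = 19 + 1): d = {'a': 19, 'b': 1, 'c': 20}
After line 3: d = {'a': 67, 'b': 1, 'c': 20}

{'a': 67, 'b': 1, 'c': 20}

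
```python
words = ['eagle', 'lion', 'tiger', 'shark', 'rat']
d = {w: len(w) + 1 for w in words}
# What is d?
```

{'eagle': 6, 'lion': 5, 'tiger': 6, 'shark': 6, 'rat': 4}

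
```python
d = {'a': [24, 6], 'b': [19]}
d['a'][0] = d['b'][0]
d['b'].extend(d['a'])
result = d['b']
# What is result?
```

After line 1: d = {'a': [24, 6], 'b': [19]}
After line 2 (a[0] = b[0] = 19): d = {'a': [19, 6], 'b': [19]}
After line 3 (b.extend(a) appends [19, 6]): d = {'a': [19, 6], 'b': [19, 19, 6]}
After line 4: result = d['b'] = [19, 19, 6]

[19, 19, 6]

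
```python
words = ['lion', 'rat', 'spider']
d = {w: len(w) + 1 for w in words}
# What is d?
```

{'lion': 5, 'rat': 4, 'spider': 7}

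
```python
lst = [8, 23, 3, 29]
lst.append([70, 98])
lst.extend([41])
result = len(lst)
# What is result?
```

After line 1: lst = [8, 23, 3, 29]
After line 2 (append adds [70, 98] as single element): lst = [8, 23, 3, 29, [70, 98]]
After line 3 (extend unpacks [41], adds 41): lst = [8, 23, 3, 29, [70, 98], 41]
After line 4: result = len(lst) = 6

6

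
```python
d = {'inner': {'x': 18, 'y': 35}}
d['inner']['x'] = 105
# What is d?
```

After line 1: d = {'inner': {'x': 18, 'y': 35}}
After line 2 (inner x overwritten): d = {'inner': {'x': 105, 'y': 35}}

{'inner': {'x': 105, 'y': 35}}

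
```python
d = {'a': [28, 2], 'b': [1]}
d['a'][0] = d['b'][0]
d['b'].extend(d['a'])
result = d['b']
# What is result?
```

After line 1: d = {'a': [28, 2], 'b': [1]}
After line 2 (a[0] = b[0] = 1): d = {'a': [1, 2], 'b': [1]}
After line 3 (b.extend(a) appends [1, 2]): d = {'a': [1, 2], 'b': [1, 1, 2]}
After line 4: result = d['b'] = [1, 1, 2]

[1, 1, 2]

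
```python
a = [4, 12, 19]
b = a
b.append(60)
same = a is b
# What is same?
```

After line 1: a = [4, 12, 19]
After line 2 (b = a is an alias, same object): a = [4, 12, 19], b = [4, 12, 19]
After line 3 (b.append mutates the shared list): a = [4, 12, 19, 60], b = [4, 12, 19, 60]
After line 4 (same = a is b; same object -> True): same = True

True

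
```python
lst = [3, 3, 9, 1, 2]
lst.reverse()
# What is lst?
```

[2, 1, 9, 3, 3]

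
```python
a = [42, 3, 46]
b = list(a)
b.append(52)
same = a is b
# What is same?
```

After line 1: a = [42, 3, 46]
After line 2 (b = list(a) is a shallow copy, new object): a = [42, 3, 46], b = [42, 3, 46]
After line 3 (append only mutates b): a = [42, 3, 46], b = [42, 3, 46, 52]
After line 4 (same = a is b; different objects -> False): same = False

False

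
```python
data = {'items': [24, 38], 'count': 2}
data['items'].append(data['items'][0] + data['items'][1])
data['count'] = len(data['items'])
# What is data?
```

After line 1: data = {'items': [24, 38], 'count': 2}
After line 2 (append 24 + 38 = 62): data = {'items': [24, 38, 62], 'count': 2}
After line 3 (count = len(items) = 3): data = {'items': [24, 38, 62], 'count': 3}

{'items': [24, 38, 62], 'count': 3}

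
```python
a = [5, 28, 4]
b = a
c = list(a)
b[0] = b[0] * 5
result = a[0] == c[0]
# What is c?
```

After line 1: a = [5, 28, 4]
After line 2 (b = a, alias): a = [5, 28, 4], b = [5, 28, 4]
After line 3 (c = list(a) is a copy, new object): c = [5, 28, 4]
After line 4 (b[0] = 5 * 5 = 25; mutates shared a/b): a = b = [25, 28, 4], c = [5, 28, 4]
After line 5 (a[0] = 25, c[0] = 5; result = False)

[5, 28, 4]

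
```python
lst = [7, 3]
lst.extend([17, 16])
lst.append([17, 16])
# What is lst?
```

After line 1: lst = [7, 3]
After line 2 (extend unpacks [17, 16]): lst = [7, 3, 17, 16]
After line 3 (append adds [17, 16] as single element): lst = [7, 3, 17, 16, [17, 16]]

[7, 3, 17, 16, [17, 16]]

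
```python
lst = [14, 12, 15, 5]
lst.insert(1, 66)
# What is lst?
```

[14, 66, 12, 15, 5]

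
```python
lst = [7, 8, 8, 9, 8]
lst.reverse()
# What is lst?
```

[8, 9, 8, 8, 7]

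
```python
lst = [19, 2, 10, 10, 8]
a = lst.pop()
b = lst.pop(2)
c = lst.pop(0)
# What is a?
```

After line 1: lst = [19, 2, 10, 10, 8]
After line 2 (pop() -> a = 8): lst = [19, 2, 10, 10]
After line 3 (pop(2) -> b = 10): lst = [19, 2, 10]
After line 4 (pop(0) -> c = 19): lst = [2, 10]

8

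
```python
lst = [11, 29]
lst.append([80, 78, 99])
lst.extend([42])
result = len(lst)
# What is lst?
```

After line 1: lst = [11, 29]
After line 2 (append adds [80, 78, 99] as single element): lst = [11, 29, [80, 78, 99]]
After line 3 (extend unpacks [42], adds 42): lst = [11, 29, [80, 78, 99], 42]
After line 4: result = len(lst) = 4

[11, 29, [80, 78, 99], 42]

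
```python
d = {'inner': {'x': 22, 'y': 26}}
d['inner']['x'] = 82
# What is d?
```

After line 1: d = {'inner': {'x': 22, 'y': 26}}
After line 2 (inner x overwritten): d = {'inner': {'x': 82, 'y': 26}}

{'inner': {'x': 82, 'y': 26}}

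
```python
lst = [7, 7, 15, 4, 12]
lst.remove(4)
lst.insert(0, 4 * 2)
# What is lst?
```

After line 1: lst = [7, 7, 15, 4, 12]
After line 2 (remove first 4): lst = [7, 7, 15, 12]
After line 3 (insert 8 at index 0): lst = [8, 7, 7, 15, 12]

[8, 7, 7, 15, 12]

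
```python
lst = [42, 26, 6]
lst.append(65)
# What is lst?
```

[42, 26, 6, 65]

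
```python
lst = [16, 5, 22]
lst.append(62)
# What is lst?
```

[16, 5, 22, 62]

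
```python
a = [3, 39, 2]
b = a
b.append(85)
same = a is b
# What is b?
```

After line 1: a = [3, 39, 2]
After line 2 (b = a is an alias, same object): a = [3, 39, 2], b = [3, 39, 2]
After line 3 (b.append mutates the shared list): a = [3, 39, 2, 85], b = [3, 39, 2, 85]
After line 4 (same = a is b; same object -> True): same = True

[3, 39, 2, 85]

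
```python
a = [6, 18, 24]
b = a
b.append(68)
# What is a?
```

After line 1: a = [6, 18, 24]
After line 2 (b = a is an alias, same object): a = [6, 18, 24], b = [6, 18, 24]
After line 3 (b.append mutates the shared list): a = [6, 18, 24, 68], b = [6, 18, 24, 68]

[6, 18, 24, 68]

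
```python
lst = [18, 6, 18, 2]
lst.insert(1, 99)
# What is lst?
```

[18, 99, 6, 18, 2]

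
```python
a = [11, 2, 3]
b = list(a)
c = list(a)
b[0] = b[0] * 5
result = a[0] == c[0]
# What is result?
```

After line 1: a = [11, 2, 3]
After line 2 (b = list(a), copy): a = [11, 2, 3], b = [11, 2, 3]
After line 3 (c = list(a) is a copy, new object): c = [11, 2, 3]
After line 4 (b[0] = 11 * 5 = 55; only b mutates (copy)): a = [11, 2, 3], b = [55, 2, 3], c = [11, 2, 3]
After line 5 (a[0] = 11, c[0] = 11; result = True)

True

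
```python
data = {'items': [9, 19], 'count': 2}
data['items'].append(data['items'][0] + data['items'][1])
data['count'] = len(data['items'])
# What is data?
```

After line 1: data = {'items': [9, 19], 'count': 2}
After line 2 (append 9 + 19 = 28): data = {'items': [9, 19, 28], 'count': 2}
After line 3 (count = len(items) = 3): data = {'items': [9, 19, 28], 'count': 3}

{'items': [9, 19, 28], 'count': 3}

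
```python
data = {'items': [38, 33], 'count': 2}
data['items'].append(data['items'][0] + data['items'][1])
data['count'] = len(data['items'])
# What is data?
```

After line 1: data = {'items': [38, 33], 'count': 2}
After line 2 (append 38 + 33 = 71): data = {'items': [38, 33, 71], 'count': 2}
After line 3 (count = len(items) = 3): data = {'items': [38, 33, 71], 'count': 3}

{'items': [38, 33, 71], 'count': 3}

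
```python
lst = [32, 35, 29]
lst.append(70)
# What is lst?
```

[32, 35, 29, 70]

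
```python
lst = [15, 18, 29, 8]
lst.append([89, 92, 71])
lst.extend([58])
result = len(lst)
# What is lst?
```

After line 1: lst = [15, 18, 29, 8]
After line 2 (append adds [89, 92, 71] as single element): lst = [15, 18, 29, 8, [89, 92, 71]]
After line 3 (extend unpacks [58], adds 58): lst = [15, 18, 29, 8, [89, 92, 71], 58]
After line 4: result = len(lst) = 6

[15, 18, 29, 8, [89, 92, 71], 58]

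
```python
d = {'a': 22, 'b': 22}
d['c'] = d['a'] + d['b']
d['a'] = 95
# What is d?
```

After line 1: d = {'a': 22, 'b': 22}
After line 2 (d['c'] = 22 + 22): d = {'a': 22, 'b': 22, 'c': 44}
After line 3: d = {'a': 95, 'b': 22, 'c': 44}

{'a': 95, 'b': 22, 'c': 44}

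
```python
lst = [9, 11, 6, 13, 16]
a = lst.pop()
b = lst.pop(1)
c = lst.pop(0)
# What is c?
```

After line 1: lst = [9, 11, 6, 13, 16]
After line 2 (pop() -> a = 16): lst = [9, 11, 6, 13]
After line 3 (pop(1) -> b = 11): lst = [9, 6, 13]
After line 4 (pop(0) -> c = 9): lst = [6, 13]

9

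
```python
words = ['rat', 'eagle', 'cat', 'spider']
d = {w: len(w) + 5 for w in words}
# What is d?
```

{'rat': 8, 'eagle': 10, 'cat': 8, 'spider': 11}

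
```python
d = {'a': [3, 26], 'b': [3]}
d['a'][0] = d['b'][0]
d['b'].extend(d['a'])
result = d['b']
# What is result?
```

After line 1: d = {'a': [3, 26], 'b': [3]}
After line 2 (a[0] = b[0] = 3): d = {'a': [3, 26], 'b': [3]}
After line 3 (b.extend(a) appends [3, 26]): d = {'a': [3, 26], 'b': [3, 3, 26]}
After line 4: result = d['b'] = [3, 3, 26]

[3, 3, 26]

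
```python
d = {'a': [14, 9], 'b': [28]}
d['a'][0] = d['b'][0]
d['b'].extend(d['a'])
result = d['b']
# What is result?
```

After line 1: d = {'a': [14, 9], 'b': [28]}
After line 2 (a[0] = b[0] = 28): d = {'a': [28, 9], 'b': [28]}
After line 3 (b.extend(a) appends [28, 9]): d = {'a': [28, 9], 'b': [28, 28, 9]}
After line 4: result = d['b'] = [28, 28, 9]

[28, 28, 9]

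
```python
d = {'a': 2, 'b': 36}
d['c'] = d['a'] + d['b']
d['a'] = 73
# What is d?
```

After line 1: d = {'a': 2, 'b': 36}
After line 2 (d['c'] = 2 + 36): d = {'a': 2, 'b': 36, 'c': 38}
After line 3: d = {'a': 73, 'b': 36, 'c': 38}

{'a': 73, 'b': 36, 'c': 38}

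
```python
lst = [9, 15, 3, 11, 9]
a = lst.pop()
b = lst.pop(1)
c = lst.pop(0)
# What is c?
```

After line 1: lst = [9, 15, 3, 11, 9]
After line 2 (pop() -> a = 9): lst = [9, 15, 3, 11]
After line 3 (pop(1) -> b = 15): lst = [9, 3, 11]
After line 4 (pop(0) -> c = 9): lst = [3, 11]

9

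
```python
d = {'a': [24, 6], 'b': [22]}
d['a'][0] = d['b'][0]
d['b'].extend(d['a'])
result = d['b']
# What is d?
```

After line 1: d = {'a': [24, 6], 'b': [22]}
After line 2 (a[0] = b[0] = 22): d = {'a': [22, 6], 'b': [22]}
After line 3 (b.extend(a) appends [22, 6]): d = {'a': [22, 6], 'b': [22, 22, 6]}
After line 4: result = d['b'] = [22, 22, 6]

{'a': [22, 6], 'b': [22, 22, 6]}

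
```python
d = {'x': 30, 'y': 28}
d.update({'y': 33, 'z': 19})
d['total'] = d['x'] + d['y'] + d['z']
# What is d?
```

After line 1: d = {'x': 30, 'y': 28}
After line 2 (y overwritten, z added): d = {'x': 30, 'y': 33, 'z': 19}
After line 3 (total = 30 + 33 + 19 = 82): d = {'x': 30, 'y': 33, 'z': 19, 'total': 82}

{'x': 30, 'y': 33, 'z': 19, 'total': 82}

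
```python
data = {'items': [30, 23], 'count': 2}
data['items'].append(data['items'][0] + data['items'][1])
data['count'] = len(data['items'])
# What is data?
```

After line 1: data = {'items': [30, 23], 'count': 2}
After line 2 (append 30 + 23 = 53): data = {'items': [30, 23, 53], 'count': 2}
After line 3 (count = len(items) = 3): data = {'items': [30, 23, 53], 'count': 3}

{'items': [30, 23, 53], 'count': 3}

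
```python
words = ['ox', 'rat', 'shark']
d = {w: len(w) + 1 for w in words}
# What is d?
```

{'ox': 3, 'rat': 4, 'shark': 6}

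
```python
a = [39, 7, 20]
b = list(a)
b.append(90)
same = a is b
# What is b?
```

After line 1: a = [39, 7, 20]
After line 2 (b = list(a) is a shallow copy, new object): a = [39, 7, 20], b = [39, 7, 20]
After line 3 (append only mutates b): a = [39, 7, 20], b = [39, 7, 20, 90]
After line 4 (same = a is b; different objects -> False): same = False

[39, 7, 20, 90]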